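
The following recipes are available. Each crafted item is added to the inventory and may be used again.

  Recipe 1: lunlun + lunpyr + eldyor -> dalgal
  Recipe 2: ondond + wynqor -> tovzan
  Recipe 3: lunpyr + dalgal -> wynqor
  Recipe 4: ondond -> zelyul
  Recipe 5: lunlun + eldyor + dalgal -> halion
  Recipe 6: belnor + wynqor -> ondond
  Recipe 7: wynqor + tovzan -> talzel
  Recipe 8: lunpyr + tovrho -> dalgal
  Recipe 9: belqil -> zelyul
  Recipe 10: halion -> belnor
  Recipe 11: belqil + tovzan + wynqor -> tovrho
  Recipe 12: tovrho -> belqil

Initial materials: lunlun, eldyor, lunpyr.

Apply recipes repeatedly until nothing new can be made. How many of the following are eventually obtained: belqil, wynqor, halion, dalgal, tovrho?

3

Using Recipe 1, lunlun, lunpyr, and eldyor make dalgal.
lunpyr + dalgal -> wynqor (Recipe 3).
Using Recipe 5, lunlun, eldyor, and dalgal make halion.
belqil would need tovrho (Recipe 12), but tovrho is never obtained.
wynqor: reached.
halion: reached.
dalgal: reached.
tovrho would need belqil, tovzan, and wynqor (Recipe 11), but belqil is never obtained.
Reached: wynqor, halion, and dalgal — 3 of the 5.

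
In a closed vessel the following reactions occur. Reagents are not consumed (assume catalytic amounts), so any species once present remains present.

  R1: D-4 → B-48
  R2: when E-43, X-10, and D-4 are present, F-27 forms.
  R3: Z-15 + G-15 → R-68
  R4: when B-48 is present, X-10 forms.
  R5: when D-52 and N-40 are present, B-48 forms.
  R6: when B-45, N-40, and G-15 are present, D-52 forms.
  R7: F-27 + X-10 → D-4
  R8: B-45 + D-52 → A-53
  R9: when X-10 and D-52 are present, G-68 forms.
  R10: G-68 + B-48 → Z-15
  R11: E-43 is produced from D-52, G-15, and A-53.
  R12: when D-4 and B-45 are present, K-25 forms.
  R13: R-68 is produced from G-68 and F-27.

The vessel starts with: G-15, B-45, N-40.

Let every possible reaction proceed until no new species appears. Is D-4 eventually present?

D-4 would need F-27 and X-10 (R7), but F-27 never forms.

No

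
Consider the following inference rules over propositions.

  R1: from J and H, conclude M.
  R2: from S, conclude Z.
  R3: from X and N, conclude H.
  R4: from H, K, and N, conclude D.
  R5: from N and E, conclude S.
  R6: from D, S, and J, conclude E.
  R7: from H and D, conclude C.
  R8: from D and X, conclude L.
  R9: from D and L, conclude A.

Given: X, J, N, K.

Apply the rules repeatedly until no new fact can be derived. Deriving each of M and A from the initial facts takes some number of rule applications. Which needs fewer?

M: X and N hold, so H follows (R3). J and H hold, so M follows (R1). [2 rule applications]
A: X and N hold, so H follows (R3). From H, K, and N, R4 gives D. From D and X, R8 gives L. From D and L, R9 gives A. [4 rule applications]
M needs fewer.

M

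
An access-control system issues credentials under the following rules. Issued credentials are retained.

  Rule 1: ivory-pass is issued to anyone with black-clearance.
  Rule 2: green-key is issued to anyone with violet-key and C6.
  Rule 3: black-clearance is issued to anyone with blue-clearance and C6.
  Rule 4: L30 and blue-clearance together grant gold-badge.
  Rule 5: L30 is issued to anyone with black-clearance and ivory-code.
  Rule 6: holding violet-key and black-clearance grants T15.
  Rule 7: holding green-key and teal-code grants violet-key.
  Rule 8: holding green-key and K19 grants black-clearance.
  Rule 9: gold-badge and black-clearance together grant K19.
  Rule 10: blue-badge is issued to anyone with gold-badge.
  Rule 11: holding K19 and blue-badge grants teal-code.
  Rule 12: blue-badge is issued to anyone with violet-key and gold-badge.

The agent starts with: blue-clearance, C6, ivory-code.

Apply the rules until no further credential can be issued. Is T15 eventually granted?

No

T15 would need violet-key and black-clearance (Rule 6), but violet-key is never granted.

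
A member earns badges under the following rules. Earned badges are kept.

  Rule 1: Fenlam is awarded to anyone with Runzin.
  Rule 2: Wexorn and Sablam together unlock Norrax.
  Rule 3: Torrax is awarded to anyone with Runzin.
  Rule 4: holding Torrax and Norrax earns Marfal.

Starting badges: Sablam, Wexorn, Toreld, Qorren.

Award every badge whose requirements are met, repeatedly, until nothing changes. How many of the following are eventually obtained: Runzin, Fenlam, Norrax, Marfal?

With Wexorn and Sablam, Norrax is earned (Rule 2).
No rule produces Runzin, and it is not given.
Fenlam would need Runzin (Rule 1), but Runzin is never earned.
Norrax: reached.
Marfal would need Torrax and Norrax (Rule 4), but Torrax is never earned.
Reached: Norrax — 1 of the 4.

1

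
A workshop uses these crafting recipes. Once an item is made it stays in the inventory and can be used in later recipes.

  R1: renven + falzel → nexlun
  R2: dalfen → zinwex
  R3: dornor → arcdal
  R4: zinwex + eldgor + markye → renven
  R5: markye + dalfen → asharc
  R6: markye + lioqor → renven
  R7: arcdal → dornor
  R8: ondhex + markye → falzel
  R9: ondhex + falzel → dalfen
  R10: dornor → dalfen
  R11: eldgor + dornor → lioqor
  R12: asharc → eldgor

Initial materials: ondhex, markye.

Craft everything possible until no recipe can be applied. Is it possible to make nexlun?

Using R8, ondhex and markye make falzel.
Using R9, ondhex and falzel make dalfen.
Using R2, dalfen makes zinwex.
Using R5, markye and dalfen make asharc.
asharc → eldgor (R12).
zinwex + eldgor + markye → renven (R4).
Using R1, renven and falzel make nexlun.

Yes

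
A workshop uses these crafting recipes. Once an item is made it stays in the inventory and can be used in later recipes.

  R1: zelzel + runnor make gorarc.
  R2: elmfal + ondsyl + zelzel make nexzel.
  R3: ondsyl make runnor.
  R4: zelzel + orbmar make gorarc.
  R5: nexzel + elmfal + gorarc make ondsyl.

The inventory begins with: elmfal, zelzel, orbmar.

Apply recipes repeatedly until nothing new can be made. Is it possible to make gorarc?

Yes

zelzel + orbmar → gorarc (R4).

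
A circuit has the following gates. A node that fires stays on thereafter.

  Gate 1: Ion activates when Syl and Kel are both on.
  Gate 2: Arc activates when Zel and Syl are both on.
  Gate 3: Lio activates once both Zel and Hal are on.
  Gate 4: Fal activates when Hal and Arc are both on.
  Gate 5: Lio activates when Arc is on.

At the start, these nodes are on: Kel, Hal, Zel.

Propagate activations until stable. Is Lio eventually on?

Yes

Gate 3: Zel and Hal on → Lio on.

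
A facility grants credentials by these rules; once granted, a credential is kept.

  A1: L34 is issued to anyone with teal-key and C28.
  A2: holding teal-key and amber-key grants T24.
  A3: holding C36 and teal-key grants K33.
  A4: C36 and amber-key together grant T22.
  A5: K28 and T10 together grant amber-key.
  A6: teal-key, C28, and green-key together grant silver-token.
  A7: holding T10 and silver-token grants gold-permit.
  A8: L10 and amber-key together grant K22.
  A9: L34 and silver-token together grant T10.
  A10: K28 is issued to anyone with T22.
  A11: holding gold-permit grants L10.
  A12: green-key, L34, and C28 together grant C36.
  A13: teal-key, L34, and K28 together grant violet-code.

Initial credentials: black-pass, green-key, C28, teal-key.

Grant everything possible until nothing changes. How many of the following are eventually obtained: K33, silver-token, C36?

Holding teal-key, C28, and green-key grants silver-token (A6).
Holding teal-key and C28 grants L34 (A1).
Holding green-key, L34, and C28 grants C36 (A12).
Holding C36 and teal-key grants K33 (A3).
K33: reached.
silver-token: reached.
C36: reached.
All 3 are reached.

3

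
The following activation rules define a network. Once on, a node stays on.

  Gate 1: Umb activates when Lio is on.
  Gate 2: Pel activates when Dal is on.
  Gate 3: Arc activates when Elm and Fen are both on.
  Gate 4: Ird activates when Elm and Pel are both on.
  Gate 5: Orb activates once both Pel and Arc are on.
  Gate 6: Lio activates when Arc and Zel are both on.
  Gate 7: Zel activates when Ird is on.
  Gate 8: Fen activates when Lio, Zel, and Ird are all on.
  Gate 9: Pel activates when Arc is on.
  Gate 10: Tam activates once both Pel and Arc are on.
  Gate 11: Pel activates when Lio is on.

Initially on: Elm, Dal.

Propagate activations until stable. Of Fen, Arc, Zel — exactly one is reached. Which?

Zel

Dal is on, so Pel activates (Gate 2).
Elm and Pel are on, so Ird activates (Gate 4).
Gate 7: Ird on → Zel on.
Fen would need Lio, Zel, and Ird (Gate 8), but Lio never turns on. Arc would need Elm and Fen (Gate 3), but Fen never turns on.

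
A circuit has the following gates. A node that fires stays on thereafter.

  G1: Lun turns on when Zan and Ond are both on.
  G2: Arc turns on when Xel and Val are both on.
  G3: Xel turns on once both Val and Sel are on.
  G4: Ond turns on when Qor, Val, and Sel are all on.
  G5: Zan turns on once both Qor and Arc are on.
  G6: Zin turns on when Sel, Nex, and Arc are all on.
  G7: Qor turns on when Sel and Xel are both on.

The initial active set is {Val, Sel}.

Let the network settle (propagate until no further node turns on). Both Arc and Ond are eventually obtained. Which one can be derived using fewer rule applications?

Arc

Arc: G3: Val and Sel on → Xel on. G2: Xel and Val on → Arc on. [2 rule applications]
Ond: Val and Sel are on, so Xel turns on (G3). Sel and Xel are on, so Qor turns on (G7). G4: Qor, Val, and Sel on → Ond on. [3 rule applications]
Arc needs fewer.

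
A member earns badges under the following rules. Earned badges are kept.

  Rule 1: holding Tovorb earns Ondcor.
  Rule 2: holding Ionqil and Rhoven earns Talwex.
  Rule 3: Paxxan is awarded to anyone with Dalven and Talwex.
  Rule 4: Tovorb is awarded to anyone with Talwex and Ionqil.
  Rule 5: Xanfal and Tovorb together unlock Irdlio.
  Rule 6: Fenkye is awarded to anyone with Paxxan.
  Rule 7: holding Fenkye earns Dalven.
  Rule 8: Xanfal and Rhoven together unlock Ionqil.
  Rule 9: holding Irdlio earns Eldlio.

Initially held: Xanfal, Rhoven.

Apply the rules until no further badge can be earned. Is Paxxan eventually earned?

No

Paxxan would need Dalven and Talwex (Rule 3), but Dalven is never earned.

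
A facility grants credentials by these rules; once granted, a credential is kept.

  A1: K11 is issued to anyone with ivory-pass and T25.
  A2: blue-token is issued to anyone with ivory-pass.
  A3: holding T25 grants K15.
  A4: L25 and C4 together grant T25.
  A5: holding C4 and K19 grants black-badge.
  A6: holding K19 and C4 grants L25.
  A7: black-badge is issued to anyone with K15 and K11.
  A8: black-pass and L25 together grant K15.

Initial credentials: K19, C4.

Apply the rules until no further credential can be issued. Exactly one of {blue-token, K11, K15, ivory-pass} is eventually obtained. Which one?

Holding K19 and C4 grants L25 (A6).
Holding L25 and C4 grants T25 (A4).
Holding T25 grants K15 (A3).
blue-token would need ivory-pass (A2), but ivory-pass is never granted. No rule produces ivory-pass, and it is not given. K11 would need ivory-pass and T25 (A1), but ivory-pass is never granted.

K15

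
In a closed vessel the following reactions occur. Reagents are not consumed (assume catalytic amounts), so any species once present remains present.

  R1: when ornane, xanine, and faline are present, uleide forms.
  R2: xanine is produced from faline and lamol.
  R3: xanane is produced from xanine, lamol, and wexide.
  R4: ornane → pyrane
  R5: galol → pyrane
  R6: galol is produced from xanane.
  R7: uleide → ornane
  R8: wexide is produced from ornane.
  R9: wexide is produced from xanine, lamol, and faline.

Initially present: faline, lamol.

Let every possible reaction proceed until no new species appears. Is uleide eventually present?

No

uleide would need ornane, xanine, and faline (R1), but ornane never forms.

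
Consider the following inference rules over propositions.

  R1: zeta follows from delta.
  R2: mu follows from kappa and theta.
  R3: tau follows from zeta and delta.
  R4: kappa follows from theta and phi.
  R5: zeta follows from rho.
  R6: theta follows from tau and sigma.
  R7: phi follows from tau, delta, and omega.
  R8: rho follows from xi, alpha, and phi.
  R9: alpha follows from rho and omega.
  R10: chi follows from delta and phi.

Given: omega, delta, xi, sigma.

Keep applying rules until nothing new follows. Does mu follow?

Yes

delta holds, so zeta follows (R1).
From zeta and delta, R3 gives tau.
tau, delta, and omega hold, so phi follows (R7).
From tau and sigma, R6 gives theta.
From theta and phi, R4 gives kappa.
From kappa and theta, R2 gives mu.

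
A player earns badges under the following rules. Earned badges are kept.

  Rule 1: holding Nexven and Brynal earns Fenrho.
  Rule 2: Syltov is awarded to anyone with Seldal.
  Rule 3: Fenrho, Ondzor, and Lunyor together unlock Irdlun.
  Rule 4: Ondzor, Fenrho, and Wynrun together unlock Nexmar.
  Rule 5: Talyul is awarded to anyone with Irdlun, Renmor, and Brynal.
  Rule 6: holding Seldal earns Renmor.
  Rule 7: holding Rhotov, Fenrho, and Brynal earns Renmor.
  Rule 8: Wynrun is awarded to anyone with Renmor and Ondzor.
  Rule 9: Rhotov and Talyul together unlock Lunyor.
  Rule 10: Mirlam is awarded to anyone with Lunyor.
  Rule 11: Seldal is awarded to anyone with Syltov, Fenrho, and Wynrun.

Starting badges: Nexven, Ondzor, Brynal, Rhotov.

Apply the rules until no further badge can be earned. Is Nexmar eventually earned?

With Nexven and Brynal, Fenrho is earned (Rule 1).
With Rhotov, Fenrho, and Brynal, Renmor is earned (Rule 7).
With Renmor and Ondzor, Wynrun is earned (Rule 8).
With Ondzor, Fenrho, and Wynrun, Nexmar is earned (Rule 4).

Yes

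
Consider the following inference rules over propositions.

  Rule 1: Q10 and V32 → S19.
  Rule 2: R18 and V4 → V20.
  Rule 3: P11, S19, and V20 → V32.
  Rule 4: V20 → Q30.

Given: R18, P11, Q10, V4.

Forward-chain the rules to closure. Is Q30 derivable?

Yes

From R18 and V4, Rule 2 gives V20.
From V20, Rule 4 gives Q30.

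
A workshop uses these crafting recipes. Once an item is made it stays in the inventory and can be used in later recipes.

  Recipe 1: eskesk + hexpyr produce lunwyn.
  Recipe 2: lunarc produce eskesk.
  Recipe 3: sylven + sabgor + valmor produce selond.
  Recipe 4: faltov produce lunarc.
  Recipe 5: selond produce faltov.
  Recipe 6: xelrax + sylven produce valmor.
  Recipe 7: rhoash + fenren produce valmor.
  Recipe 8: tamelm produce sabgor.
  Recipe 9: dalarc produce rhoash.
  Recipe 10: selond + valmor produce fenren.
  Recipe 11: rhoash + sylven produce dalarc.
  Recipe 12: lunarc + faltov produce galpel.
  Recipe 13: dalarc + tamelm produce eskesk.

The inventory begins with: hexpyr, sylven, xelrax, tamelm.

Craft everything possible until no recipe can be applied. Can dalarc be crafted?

dalarc would need rhoash and sylven (Recipe 11), but rhoash is never obtained.

No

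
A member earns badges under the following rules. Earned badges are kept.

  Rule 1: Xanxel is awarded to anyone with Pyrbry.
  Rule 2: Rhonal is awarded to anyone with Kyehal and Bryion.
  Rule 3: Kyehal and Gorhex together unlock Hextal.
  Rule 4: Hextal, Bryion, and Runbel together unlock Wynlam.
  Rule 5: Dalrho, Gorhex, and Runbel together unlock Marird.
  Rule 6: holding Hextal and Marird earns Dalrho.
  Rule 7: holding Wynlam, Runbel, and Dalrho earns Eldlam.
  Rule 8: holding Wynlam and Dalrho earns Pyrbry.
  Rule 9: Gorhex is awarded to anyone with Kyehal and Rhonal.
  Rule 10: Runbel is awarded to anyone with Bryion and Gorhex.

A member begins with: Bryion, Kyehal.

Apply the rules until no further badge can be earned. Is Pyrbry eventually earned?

No

Pyrbry would need Wynlam and Dalrho (Rule 8), but Dalrho is never earned.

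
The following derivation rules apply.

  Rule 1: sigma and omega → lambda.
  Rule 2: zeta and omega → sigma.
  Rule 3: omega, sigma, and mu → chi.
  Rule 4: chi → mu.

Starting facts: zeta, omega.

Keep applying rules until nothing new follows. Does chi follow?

No

chi would need omega, sigma, and mu (Rule 3), but mu is never established.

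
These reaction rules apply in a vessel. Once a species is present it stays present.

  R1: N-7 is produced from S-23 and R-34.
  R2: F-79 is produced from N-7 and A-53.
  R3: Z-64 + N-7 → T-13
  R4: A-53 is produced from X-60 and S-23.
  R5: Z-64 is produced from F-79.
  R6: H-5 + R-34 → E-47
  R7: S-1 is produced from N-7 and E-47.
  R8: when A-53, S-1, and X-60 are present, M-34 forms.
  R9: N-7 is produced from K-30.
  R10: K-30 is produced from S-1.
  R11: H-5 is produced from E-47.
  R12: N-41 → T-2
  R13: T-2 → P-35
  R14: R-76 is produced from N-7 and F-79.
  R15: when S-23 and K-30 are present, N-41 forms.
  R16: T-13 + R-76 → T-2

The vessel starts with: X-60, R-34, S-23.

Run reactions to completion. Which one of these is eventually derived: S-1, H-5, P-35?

P-35

S-23 and R-34 present → N-7 forms (R1).
X-60 and S-23 present → A-53 forms (R4).
N-7 and A-53 present → F-79 forms (R2).
N-7 and F-79 present → R-76 forms (R14).
F-79 present → Z-64 forms (R5).
Z-64 and N-7 present → T-13 forms (R3).
T-13 and R-76 present → T-2 forms (R16).
T-2 present → P-35 forms (R13).
S-1 would need N-7 and E-47 (R7), but E-47 never forms. H-5 would need E-47 (R11), but E-47 never forms.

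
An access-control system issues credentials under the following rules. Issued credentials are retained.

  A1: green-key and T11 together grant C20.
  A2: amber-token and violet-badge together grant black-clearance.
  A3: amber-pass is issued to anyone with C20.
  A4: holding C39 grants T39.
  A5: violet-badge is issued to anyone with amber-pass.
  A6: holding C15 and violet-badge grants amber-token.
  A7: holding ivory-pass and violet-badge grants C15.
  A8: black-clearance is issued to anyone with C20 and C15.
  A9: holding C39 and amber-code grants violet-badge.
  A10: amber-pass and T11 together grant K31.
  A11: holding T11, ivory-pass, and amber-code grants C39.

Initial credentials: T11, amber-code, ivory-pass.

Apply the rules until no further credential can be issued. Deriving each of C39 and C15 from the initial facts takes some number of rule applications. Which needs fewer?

C39: Holding T11, ivory-pass, and amber-code grants C39 (A11). [1 rule application]
C15: Holding T11, ivory-pass, and amber-code grants C39 (A11). Holding C39 and amber-code grants violet-badge (A9). Holding ivory-pass and violet-badge grants C15 (A7). [3 rule applications]
C39 needs fewer.

C39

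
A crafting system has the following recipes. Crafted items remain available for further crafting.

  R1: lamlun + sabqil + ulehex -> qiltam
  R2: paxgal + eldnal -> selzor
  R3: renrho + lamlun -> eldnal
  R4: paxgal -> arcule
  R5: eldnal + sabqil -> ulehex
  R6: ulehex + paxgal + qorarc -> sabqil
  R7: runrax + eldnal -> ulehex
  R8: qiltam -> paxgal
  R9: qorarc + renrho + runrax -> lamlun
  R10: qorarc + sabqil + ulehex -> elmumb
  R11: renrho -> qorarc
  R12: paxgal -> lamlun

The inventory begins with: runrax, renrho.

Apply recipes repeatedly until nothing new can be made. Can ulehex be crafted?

renrho -> qorarc (R11).
Using R9, qorarc, renrho, and runrax make lamlun.
Using R3, renrho and lamlun make eldnal.
Using R7, runrax and eldnal make ulehex.

Yes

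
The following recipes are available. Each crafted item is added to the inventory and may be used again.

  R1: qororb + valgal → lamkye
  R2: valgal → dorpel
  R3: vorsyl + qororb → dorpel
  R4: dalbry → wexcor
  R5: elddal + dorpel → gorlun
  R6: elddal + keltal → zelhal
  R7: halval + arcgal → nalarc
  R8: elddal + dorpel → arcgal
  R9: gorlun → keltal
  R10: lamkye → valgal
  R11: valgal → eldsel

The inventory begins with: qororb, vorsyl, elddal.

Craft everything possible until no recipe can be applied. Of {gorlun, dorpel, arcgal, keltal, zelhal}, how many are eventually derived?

5

vorsyl + qororb → dorpel (R3).
elddal + dorpel → gorlun (R5).
elddal + dorpel → arcgal (R8).
gorlun → keltal (R9).
elddal + keltal → zelhal (R6).
gorlun: reached.
dorpel: reached.
arcgal: reached.
keltal: reached.
zelhal: reached.
All 5 are reached.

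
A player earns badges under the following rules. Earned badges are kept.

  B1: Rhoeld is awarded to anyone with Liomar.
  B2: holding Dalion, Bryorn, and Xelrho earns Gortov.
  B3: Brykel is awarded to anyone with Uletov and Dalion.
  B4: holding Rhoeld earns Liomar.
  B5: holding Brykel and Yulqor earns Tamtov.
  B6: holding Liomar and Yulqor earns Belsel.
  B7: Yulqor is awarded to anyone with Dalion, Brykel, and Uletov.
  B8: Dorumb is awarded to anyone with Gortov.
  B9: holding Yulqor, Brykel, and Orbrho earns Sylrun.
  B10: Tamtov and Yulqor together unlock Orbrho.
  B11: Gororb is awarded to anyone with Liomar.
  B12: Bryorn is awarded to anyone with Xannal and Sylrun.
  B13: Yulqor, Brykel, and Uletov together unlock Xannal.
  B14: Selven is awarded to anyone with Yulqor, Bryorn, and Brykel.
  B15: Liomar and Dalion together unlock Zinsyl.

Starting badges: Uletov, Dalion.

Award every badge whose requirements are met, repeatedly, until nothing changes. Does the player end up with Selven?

With Uletov and Dalion, Brykel is earned (B3).
With Dalion, Brykel, and Uletov, Yulqor is earned (B7).
With Yulqor, Brykel, and Uletov, Xannal is earned (B13).
With Brykel and Yulqor, Tamtov is earned (B5).
With Tamtov and Yulqor, Orbrho is earned (B10).
With Yulqor, Brykel, and Orbrho, Sylrun is earned (B9).
With Xannal and Sylrun, Bryorn is earned (B12).
With Yulqor, Bryorn, and Brykel, Selven is earned (B14).

Yes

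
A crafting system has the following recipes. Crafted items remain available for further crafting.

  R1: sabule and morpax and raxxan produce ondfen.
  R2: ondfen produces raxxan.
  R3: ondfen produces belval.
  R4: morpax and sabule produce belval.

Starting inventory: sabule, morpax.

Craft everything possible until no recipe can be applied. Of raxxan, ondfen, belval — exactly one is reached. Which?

Using R4, morpax and sabule make belval.
raxxan would need ondfen (R2), but ondfen is never obtained. ondfen would need sabule, morpax, and raxxan (R1), but raxxan is never obtained.

belval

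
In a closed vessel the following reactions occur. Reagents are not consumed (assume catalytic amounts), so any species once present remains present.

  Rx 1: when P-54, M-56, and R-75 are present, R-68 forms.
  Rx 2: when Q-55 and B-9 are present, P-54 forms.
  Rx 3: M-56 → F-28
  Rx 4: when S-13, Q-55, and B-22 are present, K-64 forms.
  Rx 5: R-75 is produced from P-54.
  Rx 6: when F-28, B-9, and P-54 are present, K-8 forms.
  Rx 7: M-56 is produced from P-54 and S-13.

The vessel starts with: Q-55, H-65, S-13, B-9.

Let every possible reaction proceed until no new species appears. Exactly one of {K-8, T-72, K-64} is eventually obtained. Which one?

Q-55 and B-9 present → P-54 forms (Rx 2).
P-54 and S-13 present → M-56 forms (Rx 7).
M-56 present → F-28 forms (Rx 3).
F-28, B-9, and P-54 present → K-8 forms (Rx 6).
K-64 would need S-13, Q-55, and B-22 (Rx 4), but B-22 never forms. No rule produces T-72, and it is not given.

K-8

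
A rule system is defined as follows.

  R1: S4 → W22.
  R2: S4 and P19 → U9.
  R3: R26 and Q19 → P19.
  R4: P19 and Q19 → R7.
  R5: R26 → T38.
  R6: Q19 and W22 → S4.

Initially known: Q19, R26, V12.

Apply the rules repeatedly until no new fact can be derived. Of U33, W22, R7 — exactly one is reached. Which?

R7

R26 and Q19 hold, so P19 follows (R3).
P19 and Q19 hold, so R7 follows (R4).
W22 would need S4 (R1), but S4 is never established. No rule produces U33, and it is not given.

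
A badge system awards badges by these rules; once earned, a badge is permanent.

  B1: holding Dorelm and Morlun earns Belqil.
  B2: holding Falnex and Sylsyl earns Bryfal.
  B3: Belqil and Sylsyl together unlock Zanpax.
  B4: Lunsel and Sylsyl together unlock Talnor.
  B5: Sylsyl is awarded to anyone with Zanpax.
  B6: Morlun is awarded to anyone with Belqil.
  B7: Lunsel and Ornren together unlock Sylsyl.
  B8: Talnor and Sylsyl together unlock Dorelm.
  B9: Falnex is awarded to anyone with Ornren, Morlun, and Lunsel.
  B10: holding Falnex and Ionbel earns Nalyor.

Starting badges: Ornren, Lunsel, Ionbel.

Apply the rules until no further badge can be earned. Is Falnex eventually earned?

Falnex would need Ornren, Morlun, and Lunsel (B9), but Morlun is never earned.

No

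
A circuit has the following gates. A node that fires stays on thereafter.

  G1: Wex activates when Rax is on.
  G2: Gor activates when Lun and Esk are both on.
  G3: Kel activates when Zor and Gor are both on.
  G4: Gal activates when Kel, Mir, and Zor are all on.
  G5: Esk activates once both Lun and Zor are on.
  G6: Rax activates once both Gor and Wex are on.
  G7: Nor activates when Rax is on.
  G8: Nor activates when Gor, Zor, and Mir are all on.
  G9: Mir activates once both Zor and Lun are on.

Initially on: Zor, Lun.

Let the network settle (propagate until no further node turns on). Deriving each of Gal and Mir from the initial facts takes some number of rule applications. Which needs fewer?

Mir: G9: Zor and Lun on → Mir on. [1 rule application]
Gal: G5: Lun and Zor on → Esk on. G9: Zor and Lun on → Mir on. G2: Lun and Esk on → Gor on. Zor and Gor are on, so Kel activates (G3). G4: Kel, Mir, and Zor on → Gal on. [5 rule applications]
Mir needs fewer.

Mir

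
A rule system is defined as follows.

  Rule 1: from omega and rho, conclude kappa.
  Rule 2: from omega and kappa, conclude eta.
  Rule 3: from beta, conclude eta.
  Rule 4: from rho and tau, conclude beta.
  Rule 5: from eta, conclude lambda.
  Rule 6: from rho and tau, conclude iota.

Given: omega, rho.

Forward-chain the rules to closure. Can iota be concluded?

iota would need rho and tau (Rule 6), but tau is never established.

No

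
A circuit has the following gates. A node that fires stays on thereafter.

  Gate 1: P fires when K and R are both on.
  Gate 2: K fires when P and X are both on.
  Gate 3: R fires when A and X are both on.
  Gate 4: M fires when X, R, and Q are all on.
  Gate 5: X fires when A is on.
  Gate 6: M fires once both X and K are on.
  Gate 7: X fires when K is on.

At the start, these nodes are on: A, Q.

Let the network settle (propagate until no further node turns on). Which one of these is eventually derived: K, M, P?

M

A is on, so X fires (Gate 5).
A and X are on, so R fires (Gate 3).
X, R, and Q are on, so M fires (Gate 4).
K would need P and X (Gate 2), but P never turns on. P would need K and R (Gate 1), but K never turns on.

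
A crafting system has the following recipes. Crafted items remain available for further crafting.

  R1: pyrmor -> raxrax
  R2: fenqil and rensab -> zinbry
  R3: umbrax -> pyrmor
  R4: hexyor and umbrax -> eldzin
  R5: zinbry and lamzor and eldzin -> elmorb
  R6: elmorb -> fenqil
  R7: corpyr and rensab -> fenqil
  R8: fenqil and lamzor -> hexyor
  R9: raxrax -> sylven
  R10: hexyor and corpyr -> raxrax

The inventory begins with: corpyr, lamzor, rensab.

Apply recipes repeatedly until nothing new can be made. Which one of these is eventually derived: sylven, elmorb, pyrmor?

Using R7, corpyr and rensab make fenqil.
Using R8, fenqil and lamzor make hexyor.
Using R10, hexyor and corpyr make raxrax.
raxrax -> sylven (R9).
pyrmor would need umbrax (R3), but umbrax is never obtained. elmorb would need zinbry, lamzor, and eldzin (R5), but eldzin is never obtained.

sylven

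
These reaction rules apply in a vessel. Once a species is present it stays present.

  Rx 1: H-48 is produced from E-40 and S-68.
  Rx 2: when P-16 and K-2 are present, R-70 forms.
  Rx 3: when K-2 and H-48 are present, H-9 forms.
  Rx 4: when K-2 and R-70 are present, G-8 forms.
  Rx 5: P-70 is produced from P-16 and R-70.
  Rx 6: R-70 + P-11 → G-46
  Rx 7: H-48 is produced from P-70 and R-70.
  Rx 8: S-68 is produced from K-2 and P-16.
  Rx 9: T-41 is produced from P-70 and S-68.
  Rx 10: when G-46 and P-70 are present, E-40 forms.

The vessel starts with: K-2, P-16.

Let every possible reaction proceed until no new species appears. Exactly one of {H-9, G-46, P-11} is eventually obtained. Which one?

H-9

P-16 and K-2 present → R-70 forms (Rx 2).
P-16 and R-70 present → P-70 forms (Rx 5).
P-70 and R-70 present → H-48 forms (Rx 7).
K-2 and H-48 present → H-9 forms (Rx 3).
No rule produces P-11, and it is not given. G-46 would need R-70 and P-11 (Rx 6), but P-11 never forms.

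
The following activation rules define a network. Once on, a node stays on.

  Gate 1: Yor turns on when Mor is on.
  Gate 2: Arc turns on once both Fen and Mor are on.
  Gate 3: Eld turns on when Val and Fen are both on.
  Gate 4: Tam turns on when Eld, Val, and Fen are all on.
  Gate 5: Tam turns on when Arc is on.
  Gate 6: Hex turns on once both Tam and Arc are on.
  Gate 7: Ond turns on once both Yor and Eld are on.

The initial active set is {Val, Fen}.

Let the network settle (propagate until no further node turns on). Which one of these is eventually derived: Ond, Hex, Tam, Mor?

Gate 3: Val and Fen on → Eld on.
Gate 4: Eld, Val, and Fen on → Tam on.
No rule produces Mor, and it is not given. Hex would need Tam and Arc (Gate 6), but Arc never turns on. Ond would need Yor and Eld (Gate 7), but Yor never turns on.

Tam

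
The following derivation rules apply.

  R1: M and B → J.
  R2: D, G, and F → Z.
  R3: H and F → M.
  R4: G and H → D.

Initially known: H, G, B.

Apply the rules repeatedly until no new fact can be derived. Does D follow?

G and H hold, so D follows (R4).

Yes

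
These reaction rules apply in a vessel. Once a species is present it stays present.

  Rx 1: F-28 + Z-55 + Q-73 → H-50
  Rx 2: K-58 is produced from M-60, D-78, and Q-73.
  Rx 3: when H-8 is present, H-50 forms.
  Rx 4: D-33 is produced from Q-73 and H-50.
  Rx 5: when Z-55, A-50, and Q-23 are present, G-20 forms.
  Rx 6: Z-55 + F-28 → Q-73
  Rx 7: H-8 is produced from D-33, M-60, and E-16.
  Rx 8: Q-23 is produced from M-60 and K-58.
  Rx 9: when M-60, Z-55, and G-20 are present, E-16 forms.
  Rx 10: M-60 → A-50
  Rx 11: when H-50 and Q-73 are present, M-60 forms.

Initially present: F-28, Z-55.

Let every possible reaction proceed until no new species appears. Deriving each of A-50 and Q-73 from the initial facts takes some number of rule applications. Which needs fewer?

Q-73

Q-73: Z-55 and F-28 present → Q-73 forms (Rx 6). [1 rule application]
A-50: Z-55 and F-28 present → Q-73 forms (Rx 6). F-28, Z-55, and Q-73 present → H-50 forms (Rx 1). H-50 and Q-73 present → M-60 forms (Rx 11). M-60 present → A-50 forms (Rx 10). [4 rule applications]
Q-73 needs fewer.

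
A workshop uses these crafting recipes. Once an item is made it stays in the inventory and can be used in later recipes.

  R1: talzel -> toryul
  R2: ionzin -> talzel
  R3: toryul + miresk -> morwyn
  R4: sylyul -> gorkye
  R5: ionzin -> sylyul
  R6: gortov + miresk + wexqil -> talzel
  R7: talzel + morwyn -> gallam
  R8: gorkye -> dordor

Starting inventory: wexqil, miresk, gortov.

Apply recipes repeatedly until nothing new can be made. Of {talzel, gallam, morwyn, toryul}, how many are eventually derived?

gortov + miresk + wexqil -> talzel (R6).
Using R1, talzel makes toryul.
toryul + miresk -> morwyn (R3).
talzel + morwyn -> gallam (R7).
talzel: reached.
gallam: reached.
morwyn: reached.
toryul: reached.
All 4 are reached.

4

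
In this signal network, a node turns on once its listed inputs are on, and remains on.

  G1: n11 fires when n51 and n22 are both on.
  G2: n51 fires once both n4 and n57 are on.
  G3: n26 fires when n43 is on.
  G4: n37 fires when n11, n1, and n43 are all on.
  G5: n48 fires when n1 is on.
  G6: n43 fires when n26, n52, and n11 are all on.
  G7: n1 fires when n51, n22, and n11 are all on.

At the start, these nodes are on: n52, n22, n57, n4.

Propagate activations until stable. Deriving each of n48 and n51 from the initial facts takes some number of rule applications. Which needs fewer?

n51

n51: n4 and n57 are on, so n51 fires (G2). [1 rule application]
n48: G2: n4 and n57 on → n51 on. G1: n51 and n22 on → n11 on. n51, n22, and n11 are on, so n1 fires (G7). n1 is on, so n48 fires (G5). [4 rule applications]
n51 needs fewer.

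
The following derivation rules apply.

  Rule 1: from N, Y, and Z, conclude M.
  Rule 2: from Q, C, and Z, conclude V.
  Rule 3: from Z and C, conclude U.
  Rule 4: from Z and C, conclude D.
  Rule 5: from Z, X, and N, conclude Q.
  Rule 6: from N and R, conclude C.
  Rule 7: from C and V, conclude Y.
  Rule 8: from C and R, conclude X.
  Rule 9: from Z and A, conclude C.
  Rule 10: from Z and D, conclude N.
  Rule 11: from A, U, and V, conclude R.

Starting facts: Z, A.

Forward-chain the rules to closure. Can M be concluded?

M would need N, Y, and Z (Rule 1), but Y is never established.

No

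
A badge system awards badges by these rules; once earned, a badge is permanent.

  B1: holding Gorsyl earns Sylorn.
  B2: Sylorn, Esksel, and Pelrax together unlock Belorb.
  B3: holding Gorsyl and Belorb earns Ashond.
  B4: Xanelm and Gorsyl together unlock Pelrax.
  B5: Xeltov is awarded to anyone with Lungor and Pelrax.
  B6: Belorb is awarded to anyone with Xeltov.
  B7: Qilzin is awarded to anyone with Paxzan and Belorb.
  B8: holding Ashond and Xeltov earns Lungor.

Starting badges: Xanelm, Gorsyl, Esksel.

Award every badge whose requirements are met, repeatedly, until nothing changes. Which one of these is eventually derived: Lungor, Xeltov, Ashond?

Ashond

With Xanelm and Gorsyl, Pelrax is earned (B4).
With Gorsyl, Sylorn is earned (B1).
With Sylorn, Esksel, and Pelrax, Belorb is earned (B2).
With Gorsyl and Belorb, Ashond is earned (B3).
Xeltov would need Lungor and Pelrax (B5), but Lungor is never earned. Lungor would need Ashond and Xeltov (B8), but Xeltov is never earned.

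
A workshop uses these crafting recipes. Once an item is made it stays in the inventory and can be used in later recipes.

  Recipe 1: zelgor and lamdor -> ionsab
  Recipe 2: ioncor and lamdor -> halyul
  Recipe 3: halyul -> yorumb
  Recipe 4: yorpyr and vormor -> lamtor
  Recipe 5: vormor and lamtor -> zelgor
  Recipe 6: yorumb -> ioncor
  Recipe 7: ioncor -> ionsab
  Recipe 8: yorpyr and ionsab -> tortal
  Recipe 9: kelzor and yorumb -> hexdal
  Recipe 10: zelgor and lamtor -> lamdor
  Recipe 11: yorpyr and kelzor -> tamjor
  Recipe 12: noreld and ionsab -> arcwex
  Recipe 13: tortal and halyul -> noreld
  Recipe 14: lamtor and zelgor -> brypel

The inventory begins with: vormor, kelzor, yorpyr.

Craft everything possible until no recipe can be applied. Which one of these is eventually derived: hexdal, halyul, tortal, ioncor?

tortal

yorpyr and vormor -> lamtor (Recipe 4).
vormor and lamtor -> zelgor (Recipe 5).
zelgor and lamtor -> lamdor (Recipe 10).
Using Recipe 1, zelgor and lamdor make ionsab.
Using Recipe 8, yorpyr and ionsab make tortal.
ioncor would need yorumb (Recipe 6), but yorumb is never obtained. hexdal would need kelzor and yorumb (Recipe 9), but yorumb is never obtained. halyul would need ioncor and lamdor (Recipe 2), but ioncor is never obtained.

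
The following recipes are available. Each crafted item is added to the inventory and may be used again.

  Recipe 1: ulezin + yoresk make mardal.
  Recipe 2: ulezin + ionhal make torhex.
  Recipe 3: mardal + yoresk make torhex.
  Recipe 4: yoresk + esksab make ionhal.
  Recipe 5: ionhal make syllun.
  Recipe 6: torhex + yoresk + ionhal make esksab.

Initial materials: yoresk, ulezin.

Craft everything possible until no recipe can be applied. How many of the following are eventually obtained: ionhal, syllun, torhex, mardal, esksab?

Using Recipe 1, ulezin and yoresk make mardal.
mardal + yoresk → torhex (Recipe 3).
ionhal would need yoresk and esksab (Recipe 4), but esksab is never obtained.
syllun would need ionhal (Recipe 5), but ionhal is never obtained.
torhex: reached.
mardal: reached.
esksab would need torhex, yoresk, and ionhal (Recipe 6), but ionhal is never obtained.
Reached: torhex and mardal — 2 of the 5.

2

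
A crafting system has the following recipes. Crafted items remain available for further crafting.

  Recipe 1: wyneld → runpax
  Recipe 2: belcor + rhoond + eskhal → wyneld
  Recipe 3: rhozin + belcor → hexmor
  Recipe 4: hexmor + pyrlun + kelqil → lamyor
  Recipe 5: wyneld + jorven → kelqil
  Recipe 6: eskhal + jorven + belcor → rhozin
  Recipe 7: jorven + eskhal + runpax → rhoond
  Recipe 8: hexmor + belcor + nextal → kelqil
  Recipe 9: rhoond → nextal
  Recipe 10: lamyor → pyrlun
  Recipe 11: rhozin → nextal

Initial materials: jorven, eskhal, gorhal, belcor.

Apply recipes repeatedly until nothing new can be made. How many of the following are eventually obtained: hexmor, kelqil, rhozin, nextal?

4

eskhal + jorven + belcor → rhozin (Recipe 6).
rhozin + belcor → hexmor (Recipe 3).
Using Recipe 11, rhozin makes nextal.
Using Recipe 8, hexmor, belcor, and nextal make kelqil.
hexmor: reached.
kelqil: reached.
rhozin: reached.
nextal: reached.
All 4 are reached.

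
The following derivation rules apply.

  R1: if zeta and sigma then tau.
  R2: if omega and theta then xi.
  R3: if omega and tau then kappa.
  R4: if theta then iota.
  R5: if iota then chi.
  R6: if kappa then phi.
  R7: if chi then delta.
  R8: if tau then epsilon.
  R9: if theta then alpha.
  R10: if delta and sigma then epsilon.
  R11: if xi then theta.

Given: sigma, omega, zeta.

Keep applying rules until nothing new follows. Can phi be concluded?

From zeta and sigma, R1 gives tau.
omega and tau hold, so kappa follows (R3).
kappa holds, so phi follows (R6).

Yes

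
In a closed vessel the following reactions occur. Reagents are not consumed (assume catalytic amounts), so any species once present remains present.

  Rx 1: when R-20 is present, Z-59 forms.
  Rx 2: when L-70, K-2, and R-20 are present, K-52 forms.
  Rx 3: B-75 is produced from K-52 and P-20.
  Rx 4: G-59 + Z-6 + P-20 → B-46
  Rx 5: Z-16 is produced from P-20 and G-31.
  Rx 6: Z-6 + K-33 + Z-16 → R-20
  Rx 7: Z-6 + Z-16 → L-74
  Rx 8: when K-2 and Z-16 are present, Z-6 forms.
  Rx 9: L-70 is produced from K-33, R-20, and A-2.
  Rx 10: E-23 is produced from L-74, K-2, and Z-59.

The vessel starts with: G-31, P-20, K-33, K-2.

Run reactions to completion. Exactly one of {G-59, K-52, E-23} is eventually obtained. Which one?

P-20 and G-31 present → Z-16 forms (Rx 5).
K-2 and Z-16 present → Z-6 forms (Rx 8).
Z-6, K-33, and Z-16 present → R-20 forms (Rx 6).
Z-6 and Z-16 present → L-74 forms (Rx 7).
R-20 present → Z-59 forms (Rx 1).
L-74, K-2, and Z-59 present → E-23 forms (Rx 10).
No rule produces G-59, and it is not given. K-52 would need L-70, K-2, and R-20 (Rx 2), but L-70 never forms.

E-23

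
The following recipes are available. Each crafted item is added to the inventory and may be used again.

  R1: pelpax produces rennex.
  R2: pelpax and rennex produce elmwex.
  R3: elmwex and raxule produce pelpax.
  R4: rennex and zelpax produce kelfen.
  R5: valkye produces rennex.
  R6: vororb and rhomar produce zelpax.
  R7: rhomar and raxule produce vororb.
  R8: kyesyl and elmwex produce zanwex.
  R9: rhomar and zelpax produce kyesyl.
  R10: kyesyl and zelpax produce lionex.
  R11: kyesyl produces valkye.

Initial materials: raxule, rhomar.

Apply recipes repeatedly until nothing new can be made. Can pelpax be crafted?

No

pelpax would need elmwex and raxule (R3), but elmwex is never obtained.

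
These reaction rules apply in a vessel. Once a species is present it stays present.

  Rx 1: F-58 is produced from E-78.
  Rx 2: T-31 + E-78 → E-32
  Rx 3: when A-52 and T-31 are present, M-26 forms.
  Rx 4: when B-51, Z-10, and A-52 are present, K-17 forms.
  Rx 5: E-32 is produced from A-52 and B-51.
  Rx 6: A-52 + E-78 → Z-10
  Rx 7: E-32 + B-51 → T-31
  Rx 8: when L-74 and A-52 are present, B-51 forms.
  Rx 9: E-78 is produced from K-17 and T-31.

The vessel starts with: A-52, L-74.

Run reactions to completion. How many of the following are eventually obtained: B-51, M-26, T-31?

3

L-74 and A-52 present → B-51 forms (Rx 8).
A-52 and B-51 present → E-32 forms (Rx 5).
E-32 and B-51 present → T-31 forms (Rx 7).
A-52 and T-31 present → M-26 forms (Rx 3).
B-51: reached.
M-26: reached.
T-31: reached.
All 3 are reached.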